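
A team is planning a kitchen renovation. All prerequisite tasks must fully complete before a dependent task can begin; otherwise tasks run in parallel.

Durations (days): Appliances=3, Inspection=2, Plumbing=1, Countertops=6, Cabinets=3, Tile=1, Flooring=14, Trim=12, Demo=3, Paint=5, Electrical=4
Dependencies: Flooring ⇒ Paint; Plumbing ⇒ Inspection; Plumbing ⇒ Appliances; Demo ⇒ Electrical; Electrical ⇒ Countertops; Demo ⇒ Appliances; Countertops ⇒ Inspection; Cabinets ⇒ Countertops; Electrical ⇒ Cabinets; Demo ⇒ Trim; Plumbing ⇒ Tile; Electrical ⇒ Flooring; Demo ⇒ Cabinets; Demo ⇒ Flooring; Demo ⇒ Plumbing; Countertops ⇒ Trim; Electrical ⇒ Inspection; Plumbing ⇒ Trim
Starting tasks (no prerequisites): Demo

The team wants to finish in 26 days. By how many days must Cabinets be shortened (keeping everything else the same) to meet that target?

Current finish: 28 days; target: 26.
Cabinets is on every critical path, so each day cut from Cabinets cuts the finish by one (this holds down to a finish of 26).
Need 28 − 26 = 2 days off Cabinets → Cabinets becomes 1 day, finish becomes 26.

2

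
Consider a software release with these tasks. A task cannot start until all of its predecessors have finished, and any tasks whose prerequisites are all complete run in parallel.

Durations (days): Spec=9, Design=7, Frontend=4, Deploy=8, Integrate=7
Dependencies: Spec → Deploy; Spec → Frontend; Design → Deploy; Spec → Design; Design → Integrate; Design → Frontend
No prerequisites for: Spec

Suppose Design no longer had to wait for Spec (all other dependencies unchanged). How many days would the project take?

With the dependency in place, Spec→Design→Deploy = 9+7+8 = 24 sets the finish at 24 days.
Without Spec→Design, Design's earliest start moves from 9 to 0.
The longest chain is now Spec→Deploy = 9+8 = 17, so the project takes 17 days.

17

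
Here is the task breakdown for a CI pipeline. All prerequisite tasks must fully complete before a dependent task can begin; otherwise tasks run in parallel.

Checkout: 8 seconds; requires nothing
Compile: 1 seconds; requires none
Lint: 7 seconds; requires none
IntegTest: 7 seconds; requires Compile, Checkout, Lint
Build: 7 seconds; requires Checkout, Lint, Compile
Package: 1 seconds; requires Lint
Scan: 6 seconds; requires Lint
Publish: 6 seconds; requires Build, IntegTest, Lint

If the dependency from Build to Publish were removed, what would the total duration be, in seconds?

21

Before: longest chain Checkout→IntegTest→Publish = 8+7+6 = 21, finish 21.
Dropping Build→Publish doesn't change Publish's earliest start (15); another predecessor still binds.
The longest chain is now Checkout→IntegTest→Publish = 8+7+6 = 21, so the job takes 21 seconds.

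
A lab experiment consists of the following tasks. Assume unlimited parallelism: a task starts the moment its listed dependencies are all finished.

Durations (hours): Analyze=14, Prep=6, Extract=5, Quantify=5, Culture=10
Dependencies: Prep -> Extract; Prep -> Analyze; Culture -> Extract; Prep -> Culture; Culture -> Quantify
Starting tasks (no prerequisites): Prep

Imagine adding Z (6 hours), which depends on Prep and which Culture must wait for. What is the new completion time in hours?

Originally the project takes 21 hours.
With Z inserted, Culture now waits for max(Prep, Z).
New critical path: Prep→Z→Culture→Extract = 6+6+10+5 = 27 ⇒ 27 hours.

27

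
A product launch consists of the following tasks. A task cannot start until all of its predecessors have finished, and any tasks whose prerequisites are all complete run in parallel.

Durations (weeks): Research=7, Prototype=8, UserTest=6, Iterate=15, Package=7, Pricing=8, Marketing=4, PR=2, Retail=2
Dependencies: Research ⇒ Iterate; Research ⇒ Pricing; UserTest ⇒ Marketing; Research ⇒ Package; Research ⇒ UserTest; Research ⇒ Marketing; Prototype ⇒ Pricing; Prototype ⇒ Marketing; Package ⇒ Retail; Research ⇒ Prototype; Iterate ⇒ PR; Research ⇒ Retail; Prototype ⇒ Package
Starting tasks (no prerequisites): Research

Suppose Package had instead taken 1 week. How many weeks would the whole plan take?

24

As given, the longest chain is Research→Prototype→Package→Retail = 7+8+7+2 = 24, so the finish is 24 weeks.
Package is on the critical path; changing it to 1 makes that path 18 weeks.
Now Research→Iterate→PR = 7+15+2 = 24 is longest, so the finish becomes 24 weeks.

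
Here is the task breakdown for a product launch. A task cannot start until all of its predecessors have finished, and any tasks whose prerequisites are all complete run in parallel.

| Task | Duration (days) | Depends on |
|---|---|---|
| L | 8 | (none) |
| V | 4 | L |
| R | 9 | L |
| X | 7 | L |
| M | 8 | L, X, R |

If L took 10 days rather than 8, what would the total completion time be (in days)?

Baseline: L→R→M = 8+9+8 = 25 → 25 days.
L is on the critical path; changing it to 10 makes that path 27 days.
The critical path is still L→R→M; finish is now 27 days.

27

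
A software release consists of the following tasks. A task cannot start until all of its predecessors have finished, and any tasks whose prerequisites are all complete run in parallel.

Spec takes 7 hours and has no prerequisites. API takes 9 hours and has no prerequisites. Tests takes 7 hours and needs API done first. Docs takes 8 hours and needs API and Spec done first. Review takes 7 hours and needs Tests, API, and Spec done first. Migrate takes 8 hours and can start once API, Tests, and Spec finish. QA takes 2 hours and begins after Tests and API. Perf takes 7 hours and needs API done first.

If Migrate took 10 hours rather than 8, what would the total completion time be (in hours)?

26

As given, the longest chain is API→Tests→Migrate = 9+7+8 = 24, so the finish is 24 hours.
Since Migrate is critical, the +2 change carries straight to that chain (now 26 hours).
The critical path is still API→Tests→Migrate; finish is now 26 hours.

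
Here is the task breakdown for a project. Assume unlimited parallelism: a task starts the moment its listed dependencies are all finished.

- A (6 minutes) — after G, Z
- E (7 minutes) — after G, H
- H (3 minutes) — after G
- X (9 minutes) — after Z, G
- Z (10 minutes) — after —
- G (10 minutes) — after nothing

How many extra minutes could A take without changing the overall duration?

The longest chain is G→H→E = 10+3+7 = 20; overall finish 20 minutes.
A finishes as early as 16 and must finish by 20.
Slack of A = 14 − 10 = 4 minutes.

4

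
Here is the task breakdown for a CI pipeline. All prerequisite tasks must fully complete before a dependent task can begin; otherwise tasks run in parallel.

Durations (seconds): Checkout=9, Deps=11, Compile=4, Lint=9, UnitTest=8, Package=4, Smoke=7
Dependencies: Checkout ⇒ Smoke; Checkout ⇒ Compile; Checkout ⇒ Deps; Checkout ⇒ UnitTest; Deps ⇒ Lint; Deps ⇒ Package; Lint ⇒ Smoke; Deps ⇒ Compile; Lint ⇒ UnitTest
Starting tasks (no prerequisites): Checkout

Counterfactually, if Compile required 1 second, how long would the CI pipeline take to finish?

37

Actual critical path: Checkout→Deps→Lint→UnitTest = 9+11+9+8 = 37 ⇒ 37 seconds.
Compile is off the critical path — its longest chain is 24 seconds, giving 13 of slack.
The critical path is still Checkout→Deps→Lint→UnitTest; finish is now 37 seconds.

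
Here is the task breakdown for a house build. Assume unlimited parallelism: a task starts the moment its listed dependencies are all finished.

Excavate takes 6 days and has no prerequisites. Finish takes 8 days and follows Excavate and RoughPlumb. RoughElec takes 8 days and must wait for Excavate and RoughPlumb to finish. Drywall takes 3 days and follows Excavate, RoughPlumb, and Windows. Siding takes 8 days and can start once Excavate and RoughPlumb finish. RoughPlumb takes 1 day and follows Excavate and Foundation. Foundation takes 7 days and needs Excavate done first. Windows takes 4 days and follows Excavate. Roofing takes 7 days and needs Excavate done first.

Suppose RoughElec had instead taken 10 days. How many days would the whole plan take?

24

Actual critical path: Excavate→Foundation→RoughPlumb→RoughElec = 6+7+1+8 = 22 ⇒ 22 days.
RoughElec lies on that path, so at 10 days the path becomes 24 days.
No other chain overtakes it, so the finish is 24 days.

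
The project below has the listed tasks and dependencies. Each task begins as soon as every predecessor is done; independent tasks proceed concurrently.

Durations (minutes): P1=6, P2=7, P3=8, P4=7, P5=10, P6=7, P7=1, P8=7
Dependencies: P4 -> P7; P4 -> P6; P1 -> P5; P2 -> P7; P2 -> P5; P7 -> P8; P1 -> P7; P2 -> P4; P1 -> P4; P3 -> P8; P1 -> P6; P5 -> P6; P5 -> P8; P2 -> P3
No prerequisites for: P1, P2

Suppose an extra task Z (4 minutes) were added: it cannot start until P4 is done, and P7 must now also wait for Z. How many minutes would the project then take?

Originally the project takes 24 minutes.
With Z inserted, P7 now waits for max(P4, P1, P2, Z).
New critical path: P2→P4→Z→P7→P8 = 7+7+4+1+7 = 26 ⇒ 26 minutes.

26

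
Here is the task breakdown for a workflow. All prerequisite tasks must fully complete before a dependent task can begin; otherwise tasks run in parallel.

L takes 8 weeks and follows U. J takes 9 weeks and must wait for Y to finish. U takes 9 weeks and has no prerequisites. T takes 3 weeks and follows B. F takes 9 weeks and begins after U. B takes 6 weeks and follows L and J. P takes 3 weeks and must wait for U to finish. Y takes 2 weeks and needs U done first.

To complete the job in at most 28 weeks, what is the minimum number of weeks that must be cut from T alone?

1

Current finish: 29 weeks; target: 28.
T is on every critical path, so each week cut from T cuts the finish by one (this holds down to a finish of 27).
Need 29 − 28 = 1 week off T → T becomes 2 weeks, finish becomes 28.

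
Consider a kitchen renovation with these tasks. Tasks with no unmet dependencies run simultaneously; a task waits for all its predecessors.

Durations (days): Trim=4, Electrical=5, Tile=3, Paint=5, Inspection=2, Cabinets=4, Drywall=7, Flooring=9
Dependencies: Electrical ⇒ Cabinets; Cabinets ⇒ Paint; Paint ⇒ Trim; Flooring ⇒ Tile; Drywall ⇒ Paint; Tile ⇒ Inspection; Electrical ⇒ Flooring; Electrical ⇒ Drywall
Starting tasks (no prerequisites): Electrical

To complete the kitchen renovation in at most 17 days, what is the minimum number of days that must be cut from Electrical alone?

4

Current finish: 21 days; target: 17.
Electrical is on every critical path, so each day cut from Electrical cuts the finish by one (this holds down to a finish of 17).
Need 21 − 17 = 4 days off Electrical → Electrical becomes 1 day, finish becomes 17.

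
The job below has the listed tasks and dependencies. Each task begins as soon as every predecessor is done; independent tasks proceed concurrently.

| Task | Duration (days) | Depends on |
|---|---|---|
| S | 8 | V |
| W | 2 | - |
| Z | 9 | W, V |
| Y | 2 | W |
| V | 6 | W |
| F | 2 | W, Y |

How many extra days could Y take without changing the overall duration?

Critical path: W→V→Z = 2+6+9 = 17, so the finish is 17 days.
Y finishes as early as 4 and must finish by 15.
Float = 17 − 6 = 11.

11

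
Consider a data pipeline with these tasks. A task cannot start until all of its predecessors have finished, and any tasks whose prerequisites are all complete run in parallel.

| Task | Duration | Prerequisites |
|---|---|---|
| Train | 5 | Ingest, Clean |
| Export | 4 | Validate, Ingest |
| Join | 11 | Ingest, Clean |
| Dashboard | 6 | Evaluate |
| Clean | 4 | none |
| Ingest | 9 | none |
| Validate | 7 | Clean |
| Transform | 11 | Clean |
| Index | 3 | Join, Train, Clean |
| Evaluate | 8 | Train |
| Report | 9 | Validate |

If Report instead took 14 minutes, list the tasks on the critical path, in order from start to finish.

The binding path is Ingest→Train→Evaluate→Dashboard = 9+5+8+6 = 28; finish at 28 minutes.
Report has 8 minutes of float (longest path through it is 20).
The critical path is still Ingest→Train→Evaluate→Dashboard; finish is now 28 minutes.

Ingest, Train, Evaluate, Dashboard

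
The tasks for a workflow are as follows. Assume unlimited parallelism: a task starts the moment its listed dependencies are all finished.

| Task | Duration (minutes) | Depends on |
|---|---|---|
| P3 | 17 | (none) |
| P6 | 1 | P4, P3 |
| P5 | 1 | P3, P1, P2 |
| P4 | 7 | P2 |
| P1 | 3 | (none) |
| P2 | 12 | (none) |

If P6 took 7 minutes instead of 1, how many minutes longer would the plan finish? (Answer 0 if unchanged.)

Actual critical path: P2→P4→P6 = 12+7+1 = 20 ⇒ 20 minutes.
P6 lies on that path, so at 7 minutes the path becomes 26 minutes.
No other chain overtakes it, so the finish is 26 minutes.
Change in finish: 26 − 20 = +6 minutes.

6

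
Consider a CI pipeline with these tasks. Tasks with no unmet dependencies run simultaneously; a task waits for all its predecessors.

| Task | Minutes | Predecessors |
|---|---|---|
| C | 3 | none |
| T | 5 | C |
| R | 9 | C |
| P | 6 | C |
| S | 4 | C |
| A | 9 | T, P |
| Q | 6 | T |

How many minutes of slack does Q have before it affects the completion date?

C→P→A = 3+6+9 = 18 sets the makespan at 18 minutes.
Longest path through Q: 14 minutes (earliest finish 14, latest finish 18).
Float = 18 − 14 = 4.

4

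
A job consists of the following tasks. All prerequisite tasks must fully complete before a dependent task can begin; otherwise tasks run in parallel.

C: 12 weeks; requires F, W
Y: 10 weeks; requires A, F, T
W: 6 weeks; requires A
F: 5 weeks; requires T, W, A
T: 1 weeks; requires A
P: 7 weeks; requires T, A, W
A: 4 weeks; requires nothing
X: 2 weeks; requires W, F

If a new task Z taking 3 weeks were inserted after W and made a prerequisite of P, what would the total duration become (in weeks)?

27

Originally the schedule takes 27 weeks.
With Z inserted, P now waits for max(T, A, W, Z).
New critical path: A→W→F→C = 4+6+5+12 = 27 ⇒ 27 weeks.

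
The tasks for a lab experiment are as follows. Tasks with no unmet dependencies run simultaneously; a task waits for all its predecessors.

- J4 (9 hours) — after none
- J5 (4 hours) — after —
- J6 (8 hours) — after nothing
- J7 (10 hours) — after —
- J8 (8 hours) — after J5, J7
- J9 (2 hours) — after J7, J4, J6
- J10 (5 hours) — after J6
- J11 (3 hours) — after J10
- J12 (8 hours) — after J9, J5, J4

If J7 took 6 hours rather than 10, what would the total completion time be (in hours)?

19

The binding path is J7→J9→J12 = 10+2+8 = 20; finish at 20 hours.
J7 is on the critical path; changing it to 6 makes that path 16 hours.
The binding chain switches to J4→J9→J12 = 9+2+8 = 19; finish 19 hours.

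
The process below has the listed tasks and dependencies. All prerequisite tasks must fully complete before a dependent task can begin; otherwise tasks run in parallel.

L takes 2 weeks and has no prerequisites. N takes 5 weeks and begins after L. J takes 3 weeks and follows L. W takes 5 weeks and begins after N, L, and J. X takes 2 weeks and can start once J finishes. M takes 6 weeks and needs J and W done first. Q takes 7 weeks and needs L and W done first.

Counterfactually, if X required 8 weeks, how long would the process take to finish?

Baseline: L→N→W→Q = 2+5+5+7 = 19 → 19 weeks.
X has 12 weeks of float (longest path through it is 7).
The critical path is still L→N→W→Q; finish is now 19 weeks.

19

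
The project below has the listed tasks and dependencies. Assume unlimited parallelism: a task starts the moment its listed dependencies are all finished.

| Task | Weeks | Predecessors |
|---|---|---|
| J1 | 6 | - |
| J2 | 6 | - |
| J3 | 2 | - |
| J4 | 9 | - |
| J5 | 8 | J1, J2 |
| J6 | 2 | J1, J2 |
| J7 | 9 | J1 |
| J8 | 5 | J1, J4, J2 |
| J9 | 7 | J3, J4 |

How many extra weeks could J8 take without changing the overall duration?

The longest chain is J4→J9 = 9+7 = 16; overall finish 16 weeks.
J8 finishes as early as 14 and must finish by 16.
Float = 16 − 14 = 2.

2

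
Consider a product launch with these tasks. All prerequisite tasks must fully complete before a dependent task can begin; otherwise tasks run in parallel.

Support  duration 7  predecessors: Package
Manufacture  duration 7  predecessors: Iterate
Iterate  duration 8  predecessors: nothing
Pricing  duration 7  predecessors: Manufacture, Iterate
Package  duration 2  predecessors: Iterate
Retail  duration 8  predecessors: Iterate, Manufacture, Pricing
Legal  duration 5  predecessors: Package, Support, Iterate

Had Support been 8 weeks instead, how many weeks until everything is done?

30

As given, the longest chain is Iterate→Manufacture→Pricing→Retail = 8+7+7+8 = 30, so the finish is 30 weeks.
The longest path through Support is only 22 weeks, so Support has float 8.
That remains the longest chain; total 30 weeks.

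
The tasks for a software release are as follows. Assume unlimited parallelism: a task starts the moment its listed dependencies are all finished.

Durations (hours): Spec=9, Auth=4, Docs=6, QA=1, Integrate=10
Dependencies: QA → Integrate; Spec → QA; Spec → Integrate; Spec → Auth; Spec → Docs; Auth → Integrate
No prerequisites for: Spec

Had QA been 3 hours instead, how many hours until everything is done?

Actual critical path: Spec→Auth→Integrate = 9+4+10 = 23 ⇒ 23 hours.
QA is off the critical path — its longest chain is 20 hours, giving 3 of slack.
That remains the longest chain; total 23 hours.

23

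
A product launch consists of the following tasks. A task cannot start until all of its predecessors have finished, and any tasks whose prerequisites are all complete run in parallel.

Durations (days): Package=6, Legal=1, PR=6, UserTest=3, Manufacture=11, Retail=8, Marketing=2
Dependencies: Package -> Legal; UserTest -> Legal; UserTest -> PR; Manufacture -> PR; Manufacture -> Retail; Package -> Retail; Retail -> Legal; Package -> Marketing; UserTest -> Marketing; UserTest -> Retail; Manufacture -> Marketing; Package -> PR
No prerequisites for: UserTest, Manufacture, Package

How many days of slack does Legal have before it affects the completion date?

0

The longest chain is Manufacture→Retail→Legal = 11+8+1 = 20; overall finish 20 days.
Longest path through Legal: 20 days (earliest finish 20, latest finish 20).
Float = 20 − 20 = 0.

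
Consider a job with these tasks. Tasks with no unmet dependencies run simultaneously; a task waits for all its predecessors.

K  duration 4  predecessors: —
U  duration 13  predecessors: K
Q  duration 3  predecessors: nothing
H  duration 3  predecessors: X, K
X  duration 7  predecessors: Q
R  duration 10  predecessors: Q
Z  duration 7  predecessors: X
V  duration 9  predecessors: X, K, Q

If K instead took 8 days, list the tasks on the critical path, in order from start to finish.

Critical path before the change: Q→X→V = 3+7+9 = 19 giving 19 days.
K has 2 days of float (longest path through it is 17).
The binding chain switches to K→U = 8+13 = 21; finish 21 days.

K, U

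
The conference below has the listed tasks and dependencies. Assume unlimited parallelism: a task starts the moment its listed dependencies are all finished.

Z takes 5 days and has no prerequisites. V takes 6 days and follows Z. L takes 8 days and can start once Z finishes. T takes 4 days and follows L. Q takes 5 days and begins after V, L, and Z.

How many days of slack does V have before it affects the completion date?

The longest chain is Z→L→Q = 5+8+5 = 18; overall finish 18 days.
The longest chain containing V totals 16 days.
So V can slip 13 − 11 = 2 days.

2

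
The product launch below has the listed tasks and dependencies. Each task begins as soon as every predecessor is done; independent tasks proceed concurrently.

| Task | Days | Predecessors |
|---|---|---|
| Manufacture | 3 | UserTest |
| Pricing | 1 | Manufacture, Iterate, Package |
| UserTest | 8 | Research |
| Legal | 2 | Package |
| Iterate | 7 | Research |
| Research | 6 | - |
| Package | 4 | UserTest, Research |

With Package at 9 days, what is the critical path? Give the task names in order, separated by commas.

Research, UserTest, Package, Legal

Critical path before the change: Research→UserTest→Package→Legal = 6+8+4+2 = 20 giving 20 days.
Package is on the critical path; changing it to 9 makes that path 25 days.
That remains the longest chain; total 25 days.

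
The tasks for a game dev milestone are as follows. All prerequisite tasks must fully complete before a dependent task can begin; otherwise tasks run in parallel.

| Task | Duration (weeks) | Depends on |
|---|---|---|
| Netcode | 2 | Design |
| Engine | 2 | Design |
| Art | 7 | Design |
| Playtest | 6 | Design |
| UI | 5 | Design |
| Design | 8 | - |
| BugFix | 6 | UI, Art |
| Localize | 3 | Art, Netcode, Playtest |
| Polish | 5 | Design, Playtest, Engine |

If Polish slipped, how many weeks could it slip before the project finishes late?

2

Design→Art→BugFix = 8+7+6 = 21 sets the makespan at 21 weeks.
The longest chain containing Polish totals 19 weeks.
Float = 21 − 19 = 2.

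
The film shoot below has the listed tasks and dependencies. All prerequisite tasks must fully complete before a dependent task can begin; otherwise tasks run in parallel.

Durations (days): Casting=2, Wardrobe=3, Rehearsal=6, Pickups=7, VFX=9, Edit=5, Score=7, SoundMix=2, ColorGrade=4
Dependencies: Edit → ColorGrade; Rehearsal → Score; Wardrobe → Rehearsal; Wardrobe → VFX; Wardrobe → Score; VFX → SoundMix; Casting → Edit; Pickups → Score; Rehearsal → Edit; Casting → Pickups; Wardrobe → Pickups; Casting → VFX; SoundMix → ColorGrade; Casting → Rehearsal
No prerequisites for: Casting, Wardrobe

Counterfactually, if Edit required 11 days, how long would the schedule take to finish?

24

The binding path is Wardrobe→Rehearsal→Edit→ColorGrade = 3+6+5+4 = 18; finish at 18 days.
Since Edit is critical, the +6 change carries straight to that chain (now 24 days).
That remains the longest chain; total 24 days.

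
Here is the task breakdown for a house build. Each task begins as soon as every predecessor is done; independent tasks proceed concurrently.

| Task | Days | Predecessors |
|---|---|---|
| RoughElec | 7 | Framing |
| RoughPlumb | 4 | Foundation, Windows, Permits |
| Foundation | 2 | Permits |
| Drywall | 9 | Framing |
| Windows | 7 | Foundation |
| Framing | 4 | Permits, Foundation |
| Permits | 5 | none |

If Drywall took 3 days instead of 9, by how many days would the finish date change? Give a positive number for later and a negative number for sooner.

-2

Baseline: Permits→Foundation→Framing→Drywall = 5+2+4+9 = 20 → 20 days.
Drywall is on the critical path; changing it to 3 makes that path 14 days.
Now Permits→Foundation→Framing→RoughElec = 5+2+4+7 = 18 is longest, so the finish becomes 18 days.
Change in finish: 18 − 20 = -2 days.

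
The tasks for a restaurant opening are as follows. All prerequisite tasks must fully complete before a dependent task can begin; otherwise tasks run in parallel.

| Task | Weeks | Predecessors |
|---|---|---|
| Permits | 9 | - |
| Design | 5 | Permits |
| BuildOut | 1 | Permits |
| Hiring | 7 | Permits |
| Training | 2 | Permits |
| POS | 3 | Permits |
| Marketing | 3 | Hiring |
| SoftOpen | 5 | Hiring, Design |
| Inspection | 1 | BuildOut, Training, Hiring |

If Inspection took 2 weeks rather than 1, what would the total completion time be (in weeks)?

The binding path is Permits→Hiring→SoftOpen = 9+7+5 = 21; finish at 21 weeks.
Inspection has 4 weeks of float (longest path through it is 17).
The critical path is still Permits→Hiring→SoftOpen; finish is now 21 weeks.

21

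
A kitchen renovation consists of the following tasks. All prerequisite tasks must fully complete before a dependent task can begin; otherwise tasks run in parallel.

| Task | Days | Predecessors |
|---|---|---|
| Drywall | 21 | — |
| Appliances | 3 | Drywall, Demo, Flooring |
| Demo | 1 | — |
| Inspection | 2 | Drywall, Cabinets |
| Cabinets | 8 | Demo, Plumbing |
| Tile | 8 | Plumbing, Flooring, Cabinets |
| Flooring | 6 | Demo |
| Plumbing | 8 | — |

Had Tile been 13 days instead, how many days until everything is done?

Actual critical path: Plumbing→Cabinets→Tile = 8+8+8 = 24 ⇒ 24 days.
Since Tile is critical, the +5 change carries straight to that chain (now 29 days).
That remains the longest chain; total 29 days.

29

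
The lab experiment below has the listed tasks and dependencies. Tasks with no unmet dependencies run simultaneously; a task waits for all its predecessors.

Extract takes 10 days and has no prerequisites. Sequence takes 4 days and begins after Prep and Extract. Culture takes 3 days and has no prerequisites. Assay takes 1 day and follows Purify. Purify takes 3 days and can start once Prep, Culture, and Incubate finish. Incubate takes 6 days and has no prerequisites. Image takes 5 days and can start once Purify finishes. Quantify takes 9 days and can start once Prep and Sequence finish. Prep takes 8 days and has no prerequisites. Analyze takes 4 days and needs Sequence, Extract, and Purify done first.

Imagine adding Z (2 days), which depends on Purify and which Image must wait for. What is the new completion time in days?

23

Originally the schedule takes 23 days.
With Z inserted, Image now waits for max(Purify, Z).
New critical path: Extract→Sequence→Quantify = 10+4+9 = 23 ⇒ 23 days.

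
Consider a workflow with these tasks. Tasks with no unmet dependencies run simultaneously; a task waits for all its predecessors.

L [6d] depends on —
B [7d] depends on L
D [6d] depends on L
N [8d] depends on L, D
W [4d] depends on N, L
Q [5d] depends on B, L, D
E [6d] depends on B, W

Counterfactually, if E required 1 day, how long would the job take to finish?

As given, the longest chain is L→D→N→W→E = 6+6+8+4+6 = 30, so the finish is 30 days.
E is on the critical path; changing it to 1 makes that path 25 days.
The critical path is still L→D→N→W→E; finish is now 25 days.

25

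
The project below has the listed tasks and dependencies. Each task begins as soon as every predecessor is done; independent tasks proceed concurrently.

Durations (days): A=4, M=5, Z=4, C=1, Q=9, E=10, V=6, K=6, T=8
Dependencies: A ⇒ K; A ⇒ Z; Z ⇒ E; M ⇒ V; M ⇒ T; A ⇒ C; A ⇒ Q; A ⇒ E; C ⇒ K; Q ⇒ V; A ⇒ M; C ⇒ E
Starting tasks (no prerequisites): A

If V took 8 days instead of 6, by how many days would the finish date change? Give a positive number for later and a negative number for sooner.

2

Baseline: A→Q→V = 4+9+6 = 19 → 19 days.
V is on the critical path; changing it to 8 makes that path 21 days.
No other chain overtakes it, so the finish is 21 days.
Change in finish: 21 − 19 = +2 days.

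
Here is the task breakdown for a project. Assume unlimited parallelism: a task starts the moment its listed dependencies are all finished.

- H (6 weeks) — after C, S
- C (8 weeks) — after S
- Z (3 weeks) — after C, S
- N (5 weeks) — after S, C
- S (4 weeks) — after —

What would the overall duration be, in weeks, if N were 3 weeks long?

Actual critical path: S→C→H = 4+8+6 = 18 ⇒ 18 weeks.
N is off the critical path — its longest chain is 17 weeks, giving 1 of slack.
That remains the longest chain; total 18 weeks.

18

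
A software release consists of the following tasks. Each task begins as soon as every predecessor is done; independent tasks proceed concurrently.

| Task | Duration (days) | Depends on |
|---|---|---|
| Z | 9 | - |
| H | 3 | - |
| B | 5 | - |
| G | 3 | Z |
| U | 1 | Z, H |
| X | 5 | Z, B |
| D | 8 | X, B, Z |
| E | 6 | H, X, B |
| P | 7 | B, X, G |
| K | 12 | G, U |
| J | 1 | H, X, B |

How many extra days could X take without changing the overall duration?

2

Critical path: Z→G→K = 9+3+12 = 24, so the finish is 24 days.
The longest chain containing X totals 22 days.
So X can slip 16 − 14 = 2 days.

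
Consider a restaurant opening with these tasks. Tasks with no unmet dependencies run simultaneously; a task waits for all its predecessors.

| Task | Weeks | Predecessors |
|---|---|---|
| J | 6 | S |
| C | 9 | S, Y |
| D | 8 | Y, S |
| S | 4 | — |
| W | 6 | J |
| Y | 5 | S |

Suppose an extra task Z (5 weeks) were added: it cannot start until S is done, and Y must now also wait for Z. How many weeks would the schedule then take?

Originally the schedule takes 18 weeks.
With Z inserted, Y now waits for max(S, Z).
New critical path: S→Z→Y→C = 4+5+5+9 = 23 ⇒ 23 weeks.

23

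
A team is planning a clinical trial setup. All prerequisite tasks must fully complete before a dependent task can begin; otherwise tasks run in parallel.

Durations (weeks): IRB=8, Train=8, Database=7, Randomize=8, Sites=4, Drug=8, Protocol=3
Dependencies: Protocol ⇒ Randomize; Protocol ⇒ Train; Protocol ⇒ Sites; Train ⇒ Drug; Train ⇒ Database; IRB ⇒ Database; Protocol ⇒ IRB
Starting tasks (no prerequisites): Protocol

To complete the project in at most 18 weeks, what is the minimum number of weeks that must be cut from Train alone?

Current finish: 19 weeks; target: 18.
Train is on every critical path, so each week cut from Train cuts the finish by one (this holds down to a finish of 18).
Need 19 − 18 = 1 week off Train → Train becomes 7 weeks, finish becomes 18.

1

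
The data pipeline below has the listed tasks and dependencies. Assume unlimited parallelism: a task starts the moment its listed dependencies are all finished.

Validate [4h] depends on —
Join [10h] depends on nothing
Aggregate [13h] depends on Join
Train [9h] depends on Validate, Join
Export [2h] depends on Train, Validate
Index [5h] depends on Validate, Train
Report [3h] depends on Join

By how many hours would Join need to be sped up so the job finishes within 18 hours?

6

Current finish: 24 hours; target: 18.
Join is on every critical path, so each hour cut from Join cuts the finish by one (this holds down to a finish of 18).
Need 24 − 18 = 6 hours off Join → Join becomes 4 hours, finish becomes 18.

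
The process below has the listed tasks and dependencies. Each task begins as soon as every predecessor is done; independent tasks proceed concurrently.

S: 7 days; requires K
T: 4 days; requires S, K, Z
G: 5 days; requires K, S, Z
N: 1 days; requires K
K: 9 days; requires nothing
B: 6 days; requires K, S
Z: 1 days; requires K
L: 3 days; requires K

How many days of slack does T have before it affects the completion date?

2

The longest chain is K→S→B = 9+7+6 = 22; overall finish 22 days.
The longest chain containing T totals 20 days.
So T can slip 22 − 20 = 2 days.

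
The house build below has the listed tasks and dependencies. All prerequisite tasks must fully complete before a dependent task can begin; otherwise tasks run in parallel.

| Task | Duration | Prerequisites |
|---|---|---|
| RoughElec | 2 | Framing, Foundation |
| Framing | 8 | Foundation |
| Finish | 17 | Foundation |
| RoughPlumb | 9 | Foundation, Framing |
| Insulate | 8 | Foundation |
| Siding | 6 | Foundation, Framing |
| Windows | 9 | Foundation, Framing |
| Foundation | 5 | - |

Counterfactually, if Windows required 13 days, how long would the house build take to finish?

26

The binding path is Foundation→Framing→Windows = 5+8+9 = 22; finish at 22 days.
Windows lies on that path, so at 13 days the path becomes 26 days.
No other chain overtakes it, so the finish is 26 days.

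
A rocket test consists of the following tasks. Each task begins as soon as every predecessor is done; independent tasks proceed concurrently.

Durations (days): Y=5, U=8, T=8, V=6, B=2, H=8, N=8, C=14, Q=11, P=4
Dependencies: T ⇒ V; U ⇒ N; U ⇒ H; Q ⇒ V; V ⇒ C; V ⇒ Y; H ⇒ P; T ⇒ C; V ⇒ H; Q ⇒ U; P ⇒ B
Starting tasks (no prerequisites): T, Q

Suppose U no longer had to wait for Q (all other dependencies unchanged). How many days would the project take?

31

Original critical path: Q→U→H→P→B = 11+8+8+4+2 = 33 ⇒ 33 days.
Without Q→U, U's earliest start moves from 11 to 0.
The longest chain is now Q→V→C = 11+6+14 = 31, so the project takes 31 days.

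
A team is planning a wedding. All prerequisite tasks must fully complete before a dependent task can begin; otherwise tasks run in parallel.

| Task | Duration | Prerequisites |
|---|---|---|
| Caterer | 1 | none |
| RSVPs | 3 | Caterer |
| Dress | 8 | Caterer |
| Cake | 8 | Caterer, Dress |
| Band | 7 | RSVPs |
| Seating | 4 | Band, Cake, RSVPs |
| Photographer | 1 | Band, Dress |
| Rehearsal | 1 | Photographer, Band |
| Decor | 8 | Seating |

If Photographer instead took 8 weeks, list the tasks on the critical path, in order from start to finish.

Actual critical path: Caterer→Dress→Cake→Seating→Decor = 1+8+8+4+8 = 29 ⇒ 29 weeks.
Photographer is off the critical path — its longest chain is 13 weeks, giving 16 of slack.
That remains the longest chain; total 29 weeks.

Caterer, Dress, Cake, Seating, Decor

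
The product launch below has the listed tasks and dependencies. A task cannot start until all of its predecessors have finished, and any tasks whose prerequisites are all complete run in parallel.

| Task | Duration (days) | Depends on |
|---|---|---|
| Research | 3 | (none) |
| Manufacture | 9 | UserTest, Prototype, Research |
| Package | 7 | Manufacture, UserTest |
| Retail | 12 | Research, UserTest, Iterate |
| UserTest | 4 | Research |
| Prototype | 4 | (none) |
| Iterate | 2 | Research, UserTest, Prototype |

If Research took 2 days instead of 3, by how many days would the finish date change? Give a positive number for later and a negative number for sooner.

-1

Actual critical path: Research→UserTest→Manufacture→Package = 3+4+9+7 = 23 ⇒ 23 days.
Since Research is critical, the -1 change carries straight to that chain (now 22 days).
No other chain overtakes it, so the finish is 22 days.
Change in finish: 22 − 23 = -1 days.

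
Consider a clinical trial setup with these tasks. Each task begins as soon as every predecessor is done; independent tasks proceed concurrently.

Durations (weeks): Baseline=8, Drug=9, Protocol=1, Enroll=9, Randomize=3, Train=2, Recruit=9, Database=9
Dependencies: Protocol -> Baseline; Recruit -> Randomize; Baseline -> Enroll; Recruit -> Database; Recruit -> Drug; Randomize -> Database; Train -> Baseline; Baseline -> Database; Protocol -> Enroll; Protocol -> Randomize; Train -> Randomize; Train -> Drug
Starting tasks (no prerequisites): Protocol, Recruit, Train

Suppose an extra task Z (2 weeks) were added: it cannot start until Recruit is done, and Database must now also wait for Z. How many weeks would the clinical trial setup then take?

Originally the clinical trial setup takes 21 weeks.
With Z inserted, Database now waits for max(Randomize, Baseline, Recruit, Z).
New critical path: Recruit→Randomize→Database = 9+3+9 = 21 ⇒ 21 weeks.

21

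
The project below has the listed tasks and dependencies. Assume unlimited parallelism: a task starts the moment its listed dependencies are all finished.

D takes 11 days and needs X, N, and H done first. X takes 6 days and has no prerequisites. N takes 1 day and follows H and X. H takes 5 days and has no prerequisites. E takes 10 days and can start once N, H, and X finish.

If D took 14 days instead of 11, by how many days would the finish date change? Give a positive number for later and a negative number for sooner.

3

As given, the longest chain is X→N→D = 6+1+11 = 18, so the finish is 18 days.
D is on the critical path; changing it to 14 makes that path 21 days.
That remains the longest chain; total 21 days.
Change in finish: 21 − 18 = +3 days.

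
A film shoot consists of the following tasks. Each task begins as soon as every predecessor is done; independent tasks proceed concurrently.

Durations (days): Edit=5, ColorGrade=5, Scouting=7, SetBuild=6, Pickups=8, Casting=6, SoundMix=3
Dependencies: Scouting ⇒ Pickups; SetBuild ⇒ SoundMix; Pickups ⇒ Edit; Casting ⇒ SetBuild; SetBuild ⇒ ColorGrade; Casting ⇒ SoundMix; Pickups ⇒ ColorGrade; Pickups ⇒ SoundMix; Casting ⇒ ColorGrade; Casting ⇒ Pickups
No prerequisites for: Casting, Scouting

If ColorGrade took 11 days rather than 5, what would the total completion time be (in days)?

Baseline: Scouting→Pickups→ColorGrade = 7+8+5 = 20 → 20 days.
Since ColorGrade is critical, the +6 change carries straight to that chain (now 26 days).
The critical path is still Scouting→Pickups→ColorGrade; finish is now 26 days.

26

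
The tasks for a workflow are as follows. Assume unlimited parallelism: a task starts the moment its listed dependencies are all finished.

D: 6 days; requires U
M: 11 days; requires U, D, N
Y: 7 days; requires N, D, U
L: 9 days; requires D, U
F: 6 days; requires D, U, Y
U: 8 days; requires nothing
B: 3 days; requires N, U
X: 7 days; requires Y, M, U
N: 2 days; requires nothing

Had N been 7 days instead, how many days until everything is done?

32

The binding path is U→D→M→X = 8+6+11+7 = 32; finish at 32 days.
N is off the critical path — its longest chain is 20 days, giving 12 of slack.
No other chain overtakes it, so the finish is 32 days.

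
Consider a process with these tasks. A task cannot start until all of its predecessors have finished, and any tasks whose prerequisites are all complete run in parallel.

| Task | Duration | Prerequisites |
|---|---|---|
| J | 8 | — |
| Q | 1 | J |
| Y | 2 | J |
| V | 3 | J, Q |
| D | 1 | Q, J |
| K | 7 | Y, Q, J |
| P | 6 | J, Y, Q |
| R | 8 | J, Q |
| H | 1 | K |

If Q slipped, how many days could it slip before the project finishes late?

1

The longest chain is J→Y→K→H = 8+2+7+1 = 18; overall finish 18 days.
Longest path through Q: 17 days (earliest finish 9, latest finish 10).
Slack of Q = 9 − 8 = 1 day.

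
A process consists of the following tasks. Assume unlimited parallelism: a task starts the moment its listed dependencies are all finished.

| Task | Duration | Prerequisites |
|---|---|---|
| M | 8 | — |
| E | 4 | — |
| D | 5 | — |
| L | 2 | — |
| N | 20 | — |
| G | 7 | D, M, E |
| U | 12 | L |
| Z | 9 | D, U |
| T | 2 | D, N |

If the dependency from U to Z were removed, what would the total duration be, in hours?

22

Original critical path: L→U→Z = 2+12+9 = 23 ⇒ 23 hours.
Without U→Z, Z's earliest start moves from 14 to 5.
After: N→T = 20+2 = 22 → 22 hours.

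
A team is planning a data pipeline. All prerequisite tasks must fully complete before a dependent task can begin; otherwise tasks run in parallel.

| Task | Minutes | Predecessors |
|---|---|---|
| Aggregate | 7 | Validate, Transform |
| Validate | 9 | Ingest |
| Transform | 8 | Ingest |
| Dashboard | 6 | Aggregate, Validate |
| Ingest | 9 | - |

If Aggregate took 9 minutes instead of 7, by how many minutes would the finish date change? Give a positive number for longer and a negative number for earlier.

Actual critical path: Ingest→Validate→Aggregate→Dashboard = 9+9+7+6 = 31 ⇒ 31 minutes.
Since Aggregate is critical, the +2 change carries straight to that chain (now 33 minutes).
That remains the longest chain; total 33 minutes.
Change in finish: 33 − 31 = +2 minutes.

2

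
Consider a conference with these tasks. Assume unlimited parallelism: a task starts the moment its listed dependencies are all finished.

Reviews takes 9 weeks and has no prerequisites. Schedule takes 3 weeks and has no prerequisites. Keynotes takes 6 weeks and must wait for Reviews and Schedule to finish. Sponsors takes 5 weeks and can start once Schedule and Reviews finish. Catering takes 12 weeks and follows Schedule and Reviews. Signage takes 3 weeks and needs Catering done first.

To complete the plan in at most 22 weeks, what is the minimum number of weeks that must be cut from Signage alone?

2

Current finish: 24 weeks; target: 22.
Signage is on every critical path, so each week cut from Signage cuts the finish by one (this holds down to a finish of 22).
Need 24 − 22 = 2 weeks off Signage → Signage becomes 1 week, finish becomes 22.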